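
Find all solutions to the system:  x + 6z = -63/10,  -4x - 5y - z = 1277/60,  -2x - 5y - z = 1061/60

x = -9/5, y = -8/3, z = -3/4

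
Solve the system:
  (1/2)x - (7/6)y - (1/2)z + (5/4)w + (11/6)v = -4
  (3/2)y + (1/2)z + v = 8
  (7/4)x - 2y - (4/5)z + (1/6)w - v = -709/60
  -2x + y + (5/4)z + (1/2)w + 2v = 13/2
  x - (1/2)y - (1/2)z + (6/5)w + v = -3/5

x = -1, y = 6, z = -2, w = 2, v = 0

Row-reduce the augmented matrix:
R1 ← R1 / (1/2).
R3 ← R3 − 7/4·R1.
R4 ← R4 + 2·R1.
R5 ← R5 − 1·R1.
R2 ← R2 / (3/2).
R1 ← R1 + 7/3·R2.
R3 ← R3 − 25/12·R2.
R4 ← R4 + 11/3·R2.
R5 ← R5 − 11/6·R2.
R3 ← R3 / (23/90).
R1 ← R1 + 2/9·R3.
R2 ← R2 − 1/3·R3.
R4 ← R4 − 17/36·R3.
R5 ← R5 + 1/9·R3.
R4 ← R4 / (14657/1104).
R1 ← R1 + 80/69·R4.
R2 ← R2 − 505/92·R4.
R3 ← R3 + 1515/92·R4.
R5 ← R5 + 4319/1380·R4.
R5 ← R5 / (-80996/73285).
R1 ← R1 − 216/14657·R5.
R2 ← R2 − 8138/14657·R5.
R3 ← R3 − 4900/14657·R5.
R4 ← R4 − 30966/14657·R5.
Reading off the reduced rows gives x = -1, y = 6, z = -2, w = 2, v = 0.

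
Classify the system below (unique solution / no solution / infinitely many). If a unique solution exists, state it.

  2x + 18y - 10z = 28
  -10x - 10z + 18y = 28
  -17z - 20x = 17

Row-reduce the augmented matrix:
R1 ← R1 / (2).
R2 ← R2 + 10·R1.
R3 ← R3 + 20·R1.
R2 ← R2 / (108).
R1 ← R1 − 9·R2.
R3 ← R3 − 180·R2.
R3 ← R3 / (-17).
R2 ← R2 + 5/9·R3.
Reading off the reduced rows gives x = 0, y = 1, z = -1.

x = 0, y = 1, z = -1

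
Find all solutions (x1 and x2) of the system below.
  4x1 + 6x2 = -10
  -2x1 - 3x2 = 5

infinitely many solutions

Row-reduce:
R1 ← R1 / (4).
R2 ← R2 + 2·R1.
Rank is 1 with 2 unknowns, leaving x2 free.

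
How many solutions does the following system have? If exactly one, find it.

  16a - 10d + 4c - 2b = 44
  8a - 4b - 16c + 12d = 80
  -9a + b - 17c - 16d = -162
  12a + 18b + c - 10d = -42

a = 5, b = -3, c = 2, d = 5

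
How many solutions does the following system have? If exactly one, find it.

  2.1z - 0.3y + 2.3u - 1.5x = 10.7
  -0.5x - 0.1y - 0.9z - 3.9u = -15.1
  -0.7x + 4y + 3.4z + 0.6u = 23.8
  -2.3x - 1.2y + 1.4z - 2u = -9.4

x = -2, y = 5, z = 0, u = 4

Row-reduce the augmented matrix:
R1 ← R1 / (-3/2).
R2 ← R2 + 1/2·R1.
R3 ← R3 + 7/10·R1.
R4 ← R4 + 23/10·R1.
Swap R2 and R3.
R2 ← R2 / (207/50).
R1 ← R1 − 1/5·R2.
R4 ← R4 + 37/50·R2.
R3 ← R3 / (-8/5).
R1 ← R1 + 314/207·R3.
R2 ← R2 − 121/207·R3.
R4 ← R4 + 1436/1035·R3.
R4 ← R4 / (-4858/3105).
R1 ← R1 − 3619/1242·R4.
R2 ← R2 + 4519/2484·R4.
R3 ← R3 − 35/12·R4.
Reading off the reduced rows gives x = -2, y = 5, z = 0, u = 4.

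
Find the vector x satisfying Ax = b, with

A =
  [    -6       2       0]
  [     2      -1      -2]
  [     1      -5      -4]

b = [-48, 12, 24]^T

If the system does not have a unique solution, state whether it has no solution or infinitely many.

x_1 = 6, x_2 = -6, x_3 = 3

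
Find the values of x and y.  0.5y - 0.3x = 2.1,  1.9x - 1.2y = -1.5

x = 3, y = 6

Row-reduce the augmented matrix:
R1 ← R1 / (-3/10).
R2 ← R2 − 19/10·R1.
R2 ← R2 / (59/30).
R1 ← R1 + 5/3·R2.
Reading off the reduced rows gives x = 3, y = 6.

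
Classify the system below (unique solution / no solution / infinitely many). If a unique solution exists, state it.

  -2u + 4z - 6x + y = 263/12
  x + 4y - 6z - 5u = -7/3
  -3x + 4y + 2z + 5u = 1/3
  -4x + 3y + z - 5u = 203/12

Row-reduce the augmented matrix:
R1 ← R1 / (-6).
R2 ← R2 − 1·R1.
R3 ← R3 + 3·R1.
R4 ← R4 + 4·R1.
R2 ← R2 / (25/6).
R1 ← R1 + 1/6·R2.
R3 ← R3 − 7/2·R2.
R4 ← R4 − 7/3·R2.
R3 ← R3 / (112/25).
R1 ← R1 + 22/25·R3.
R2 ← R2 + 32/25·R3.
R4 ← R4 − 33/25·R3.
R4 ← R4 / (-211/56).
R1 ← R1 − 61/28·R4.
R2 ← R2 − 12/7·R4.
R3 ← R3 − 131/56·R4.
Reading off the reduced rows gives x = -3, y = -3/4, z = 1/2, u = -4/3.

x = -3, y = -3/4, z = 1/2, u = -4/3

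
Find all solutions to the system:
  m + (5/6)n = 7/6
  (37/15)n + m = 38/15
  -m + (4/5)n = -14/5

no solution

Row-reduce:
R2 ← R2 − 1·R1.
R3 ← R3 + 1·R1.
R2 ← R2 / (49/30).
R1 ← R1 − 5/6·R2.
R3 ← R3 − 49/30·R2.
Row 3 reduces to 0 = -3, a contradiction. The system is inconsistent.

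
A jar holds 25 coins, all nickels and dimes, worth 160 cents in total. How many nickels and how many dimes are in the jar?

nickels: 18, dimes: 7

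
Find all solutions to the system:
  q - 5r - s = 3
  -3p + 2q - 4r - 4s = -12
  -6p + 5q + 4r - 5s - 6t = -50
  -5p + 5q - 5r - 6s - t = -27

infinitely many solutions

Row-reduce:
Swap R1 and R2.
R1 ← R1 / (-3).
R3 ← R3 + 6·R1.
R4 ← R4 + 5·R1.
R1 ← R1 + 2/3·R2.
R3 ← R3 − 1·R2.
R4 ← R4 − 5/3·R2.
R3 ← R3 / (17).
R1 ← R1 + 2·R3.
R2 ← R2 + 5·R3.
R4 ← R4 − 10·R3.
R4 ← R4 / (-1/51).
R1 ← R1 − 58/51·R4.
R2 ← R2 − 3/17·R4.
R3 ← R3 − 4/17·R4.
Rank is 4 with 5 unknowns, leaving t free.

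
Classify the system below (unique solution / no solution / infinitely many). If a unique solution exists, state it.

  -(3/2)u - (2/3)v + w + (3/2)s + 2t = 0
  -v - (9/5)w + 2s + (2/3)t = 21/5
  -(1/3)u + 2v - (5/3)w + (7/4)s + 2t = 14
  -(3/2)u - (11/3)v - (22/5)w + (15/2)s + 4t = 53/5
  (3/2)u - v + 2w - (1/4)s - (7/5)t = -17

no solution

Row-reduce:
R1 ← R1 / (-3/2).
R3 ← R3 + 1/3·R1.
R4 ← R4 + 3/2·R1.
R5 ← R5 − 3/2·R1.
R2 ← R2 / (-1).
R1 ← R1 − 4/9·R2.
R3 ← R3 − 58/27·R2.
R4 ← R4 + 3·R2.
R5 ← R5 + 5/3·R2.
R3 ← R3 / (-259/45).
R1 ← R1 + 22/15·R3.
R2 ← R2 − 9/5·R3.
R5 ← R5 − 6·R3.
Swap R4 and R5.
R4 ← R4 / (12035/3108).
R1 ← R1 + 2435/1554·R4.
R2 ← R2 + 221/1036·R4.
R3 ← R3 + 3085/3108·R4.
Row 5 reduces to 0 = -2, a contradiction. The system is inconsistent.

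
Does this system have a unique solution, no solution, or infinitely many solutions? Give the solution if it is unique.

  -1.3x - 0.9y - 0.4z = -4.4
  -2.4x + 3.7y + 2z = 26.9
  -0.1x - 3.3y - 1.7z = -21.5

x = -1, y = 5, z = 3

Row-reduce the augmented matrix:
R1 ← R1 / (-13/10).
R2 ← R2 + 12/5·R1.
R3 ← R3 + 1/10·R1.
R2 ← R2 / (697/130).
R1 ← R1 − 9/13·R2.
R3 ← R3 + 42/13·R2.
R3 ← R3 / (-133/6970).
R1 ← R1 + 32/697·R3.
R2 ← R2 − 356/697·R3.
Reading off the reduced rows gives x = -1, y = 5, z = 3.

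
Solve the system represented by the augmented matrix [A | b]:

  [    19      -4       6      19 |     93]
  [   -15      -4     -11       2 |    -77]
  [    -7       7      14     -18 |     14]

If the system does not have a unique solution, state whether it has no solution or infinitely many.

infinitely many solutions

Row-reduce:
R1 ← R1 / (19).
R2 ← R2 + 15·R1.
R3 ← R3 + 7·R1.
R2 ← R2 / (-136/19).
R1 ← R1 + 4/19·R2.
R3 ← R3 − 105/19·R2.
R3 ← R3 / (91/8).
R1 ← R1 − 1/2·R3.
R2 ← R2 − 7/8·R3.
Rank is 3 with 4 unknowns, leaving x_4 free.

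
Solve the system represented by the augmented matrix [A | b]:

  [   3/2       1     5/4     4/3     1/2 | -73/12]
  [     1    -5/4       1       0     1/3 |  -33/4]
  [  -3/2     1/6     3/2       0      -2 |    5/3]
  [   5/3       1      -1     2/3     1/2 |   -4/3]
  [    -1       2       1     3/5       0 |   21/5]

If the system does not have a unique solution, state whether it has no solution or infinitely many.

x_1 = -4, x_2 = 1, x_3 = -3, x_4 = 2, x_5 = 0

Row-reduce the augmented matrix:
R1 ← R1 / (3/2).
R2 ← R2 − 1·R1.
R3 ← R3 + 3/2·R1.
R4 ← R4 − 5/3·R1.
R5 ← R5 + 1·R1.
R2 ← R2 / (-23/12).
R1 ← R1 − 2/3·R2.
R3 ← R3 − 7/6·R2.
R4 ← R4 + 1/9·R2.
R5 ← R5 − 8/3·R2.
R3 ← R3 / (787/276).
R1 ← R1 − 41/46·R3.
R2 ← R2 + 2/23·R3.
R4 ← R4 + 331/138·R3.
R5 ← R5 − 95/46·R3.
R4 ← R4 / (-686/7083).
R1 ← R1 − 784/2361·R4.
R2 ← R2 − 384/787·R4.
R3 ← R3 − 656/2361·R4.
R5 ← R5 + 3797/11805·R4.
R5 ← R5 / (119251/20580).
R1 ← R1 + 26/7·R5.
R2 ← R2 + 2292/343·R5.
R3 ← R3 + 4430/1029·R5.
R4 ← R4 − 18661/1372·R5.
Reading off the reduced rows gives x_1 = -4, x_2 = 1, x_3 = -3, x_4 = 2, x_5 = 0.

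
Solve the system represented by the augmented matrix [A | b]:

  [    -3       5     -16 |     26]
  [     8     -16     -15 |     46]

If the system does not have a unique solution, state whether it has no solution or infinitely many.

infinitely many solutions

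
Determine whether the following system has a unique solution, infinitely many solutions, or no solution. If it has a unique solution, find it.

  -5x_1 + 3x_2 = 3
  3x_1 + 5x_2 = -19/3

x_1 = -1, x_2 = -2/3

Row-reduce the augmented matrix:
R1 ← R1 / (-5).
R2 ← R2 − 3·R1.
R2 ← R2 / (34/5).
R1 ← R1 + 3/5·R2.
Reading off the reduced rows gives x_1 = -1, x_2 = -2/3.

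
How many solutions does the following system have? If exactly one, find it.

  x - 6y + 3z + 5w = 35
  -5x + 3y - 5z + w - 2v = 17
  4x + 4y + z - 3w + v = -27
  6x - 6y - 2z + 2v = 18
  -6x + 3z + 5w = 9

Row-reduce the augmented matrix:
R2 ← R2 + 5·R1.
R3 ← R3 − 4·R1.
R4 ← R4 − 6·R1.
R5 ← R5 + 6·R1.
R2 ← R2 / (-27).
R1 ← R1 + 6·R2.
R3 ← R3 − 28·R2.
R4 ← R4 − 30·R2.
R5 ← R5 + 36·R2.
R3 ← R3 / (-17/27).
R1 ← R1 − 7/9·R3.
R2 ← R2 + 10/27·R3.
R4 ← R4 + 80/9·R3.
R5 ← R5 − 23/3·R3.
R4 ← R4 / (-970/17).
R1 ← R1 − 70/17·R4.
R2 ← R2 + 56/17·R4.
R3 ← R3 + 107/17·R4.
R5 ← R5 − 826/17·R4.
R5 ← R5 / (1121/485).
R1 ← R1 − 19/97·R5.
R2 ← R2 + 76/485·R5.
R3 ← R3 − 28/485·R5.
R4 ← R4 + 127/485·R5.
Reading off the reduced rows gives x = 2, y = -2, z = -3, w = 6, v = -6.

x = 2, y = -2, z = -3, w = 6, v = -6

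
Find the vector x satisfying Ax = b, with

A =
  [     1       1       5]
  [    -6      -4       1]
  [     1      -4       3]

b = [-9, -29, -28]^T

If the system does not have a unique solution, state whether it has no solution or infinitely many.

x_1 = 1, x_2 = 5, x_3 = -3

Row-reduce the augmented matrix:
R2 ← R2 + 6·R1.
R3 ← R3 − 1·R1.
R2 ← R2 / (2).
R1 ← R1 − 1·R2.
R3 ← R3 + 5·R2.
R3 ← R3 / (151/2).
R1 ← R1 + 21/2·R3.
R2 ← R2 − 31/2·R3.
Reading off the reduced rows gives x_1 = 1, x_2 = 5, x_3 = -3.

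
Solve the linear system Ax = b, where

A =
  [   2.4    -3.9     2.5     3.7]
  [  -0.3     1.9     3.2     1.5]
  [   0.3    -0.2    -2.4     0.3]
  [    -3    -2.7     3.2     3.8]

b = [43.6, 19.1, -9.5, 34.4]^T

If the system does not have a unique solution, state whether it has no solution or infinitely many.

x_1 = 2, x_2 = -2, x_3 = 5, x_4 = 5

Row-reduce the augmented matrix:
R1 ← R1 / (12/5).
R2 ← R2 + 3/10·R1.
R3 ← R3 − 3/10·R1.
R4 ← R4 + 3·R1.
R2 ← R2 / (113/80).
R1 ← R1 + 13/8·R2.
R3 ← R3 − 23/80·R2.
R4 ← R4 + 303/40·R2.
R3 ← R3 / (-3873/1130).
R1 ← R1 − 1723/339·R3.
R2 ← R2 − 281/113·R3.
R4 ← R4 − 28433/1130·R3.
R4 ← R4 / (287069/19365).
R1 ← R1 − 34463/11619·R4.
R2 ← R2 − 3802/3873·R4.
R3 ← R3 − 635/3873·R4.
Reading off the reduced rows gives x_1 = 2, x_2 = -2, x_3 = 5, x_4 = 5.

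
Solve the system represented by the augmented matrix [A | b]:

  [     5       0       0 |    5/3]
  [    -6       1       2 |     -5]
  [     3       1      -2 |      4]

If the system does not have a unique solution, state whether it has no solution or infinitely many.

Row-reduce the augmented matrix:
R1 ← R1 / (5).
R2 ← R2 + 6·R1.
R3 ← R3 − 3·R1.
R3 ← R3 − 1·R2.
R3 ← R3 / (-4).
R2 ← R2 − 2·R3.
Reading off the reduced rows gives x_1 = 1/3, x_2 = 0, x_3 = -3/2.

x_1 = 1/3, x_2 = 0, x_3 = -3/2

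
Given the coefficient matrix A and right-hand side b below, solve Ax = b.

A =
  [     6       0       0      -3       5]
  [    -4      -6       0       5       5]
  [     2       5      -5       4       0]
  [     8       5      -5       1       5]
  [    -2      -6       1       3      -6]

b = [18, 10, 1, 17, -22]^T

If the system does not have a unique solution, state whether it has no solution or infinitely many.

Row-reduce:
R1 ← R1 / (6).
R2 ← R2 + 4·R1.
R3 ← R3 − 2·R1.
R4 ← R4 − 8·R1.
R5 ← R5 + 2·R1.
R2 ← R2 / (-6).
R3 ← R3 − 5·R2.
R4 ← R4 − 5·R2.
R5 ← R5 + 6·R2.
R3 ← R3 / (-5).
R4 ← R4 + 5·R3.
R5 ← R5 − 1·R3.
Swap R4 and R5.
R4 ← R4 / (1/2).
R1 ← R1 + 1/2·R4.
R2 ← R2 + 1/2·R4.
R3 ← R3 + 3/2·R4.
Row 5 reduces to 0 = -2, a contradiction. The system is inconsistent.

no solution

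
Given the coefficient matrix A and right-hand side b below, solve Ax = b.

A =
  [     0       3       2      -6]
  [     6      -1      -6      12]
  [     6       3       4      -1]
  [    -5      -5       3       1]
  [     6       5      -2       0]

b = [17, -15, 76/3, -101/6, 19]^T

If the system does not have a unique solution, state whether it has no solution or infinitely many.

Row-reduce the augmented matrix:
Swap R1 and R2.
R1 ← R1 / (6).
R3 ← R3 − 6·R1.
R4 ← R4 + 5·R1.
R5 ← R5 − 6·R1.
R2 ← R2 / (3).
R1 ← R1 + 1/6·R2.
R3 ← R3 − 4·R2.
R4 ← R4 + 35/6·R2.
R5 ← R5 − 6·R2.
R3 ← R3 / (22/3).
R1 ← R1 + 8/9·R3.
R2 ← R2 − 2/3·R3.
R4 ← R4 − 17/9·R3.
R4 ← R4 / (41/66).
R1 ← R1 − 35/33·R4.
R2 ← R2 + 17/11·R4.
R3 ← R3 + 15/22·R4.
R5 reduces to 0 = 0, so the extra equation is consistent.
Reading off the reduced rows gives x_1 = 2, x_2 = 2, x_3 = 3/2, x_4 = -4/3.

x_1 = 2, x_2 = 2, x_3 = 3/2, x_4 = -4/3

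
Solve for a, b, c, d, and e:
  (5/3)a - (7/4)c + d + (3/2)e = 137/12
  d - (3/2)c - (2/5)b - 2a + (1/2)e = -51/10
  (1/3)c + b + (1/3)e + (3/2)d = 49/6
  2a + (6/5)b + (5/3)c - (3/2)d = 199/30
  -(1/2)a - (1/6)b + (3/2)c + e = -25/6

Row-reduce the augmented matrix:
R1 ← R1 / (5/3).
R2 ← R2 + 2·R1.
R4 ← R4 − 2·R1.
R5 ← R5 + 1/2·R1.
R2 ← R2 / (-2/5).
R3 ← R3 − 1·R2.
R4 ← R4 − 6/5·R2.
R5 ← R5 + 1/6·R2.
R3 ← R3 / (-26/3).
R1 ← R1 + 21/20·R3.
R2 ← R2 − 9·R3.
R4 ← R4 + 211/30·R3.
R5 ← R5 − 99/40·R3.
R4 ← R4 / (-463/260).
R1 ← R1 + 129/520·R4.
R2 ← R2 − 23/13·R4.
R3 ← R3 + 21/26·R4.
R5 ← R5 − 4313/3120·R4.
R5 ← R5 / (314101/133344).
R1 ← R1 − 1039/7408·R5.
R2 ← R2 − 8105/11112·R5.
R3 ← R3 + 1437/1852·R5.
R4 ← R4 + 509/5556·R5.
Reading off the reduced rows gives a = 4, b = 4, c = -1, d = 3, e = 0.

a = 4, b = 4, c = -1, d = 3, e = 0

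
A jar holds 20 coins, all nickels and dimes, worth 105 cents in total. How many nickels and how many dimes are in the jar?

nickels: 19, dimes: 1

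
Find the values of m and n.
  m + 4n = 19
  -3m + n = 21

m = -5, n = 6

From equation 1: m = 19 − 4·n.
Substitute into equation 2 and solve: n = 6.
Then m = -5.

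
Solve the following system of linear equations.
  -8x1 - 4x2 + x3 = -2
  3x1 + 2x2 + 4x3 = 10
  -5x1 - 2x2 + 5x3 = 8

infinitely many solutions

Row-reduce:
R1 ← R1 / (-8).
R2 ← R2 − 3·R1.
R3 ← R3 + 5·R1.
R2 ← R2 / (1/2).
R1 ← R1 − 1/2·R2.
R3 ← R3 − 1/2·R2.
Rank is 2 with 3 unknowns, leaving x3 free.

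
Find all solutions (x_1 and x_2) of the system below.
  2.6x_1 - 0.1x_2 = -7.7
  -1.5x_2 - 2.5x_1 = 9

x_1 = -3, x_2 = -1

Row-reduce the augmented matrix:
R1 ← R1 / (13/5).
R2 ← R2 + 5/2·R1.
R2 ← R2 / (-83/52).
R1 ← R1 + 1/26·R2.
Reading off the reduced rows gives x_1 = -3, x_2 = -1.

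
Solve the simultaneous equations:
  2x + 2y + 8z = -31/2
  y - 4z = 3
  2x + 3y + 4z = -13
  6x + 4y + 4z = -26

Row-reduce:
R1 ← R1 / (2).
R3 ← R3 − 2·R1.
R4 ← R4 − 6·R1.
R1 ← R1 − 1·R2.
R3 ← R3 − 1·R2.
R4 ← R4 + 2·R2.
Swap R3 and R4.
R3 ← R3 / (-28).
R1 ← R1 − 8·R3.
R2 ← R2 + 4·R3.
Row 4 reduces to 0 = -1/2, a contradiction. The system is inconsistent.

no solution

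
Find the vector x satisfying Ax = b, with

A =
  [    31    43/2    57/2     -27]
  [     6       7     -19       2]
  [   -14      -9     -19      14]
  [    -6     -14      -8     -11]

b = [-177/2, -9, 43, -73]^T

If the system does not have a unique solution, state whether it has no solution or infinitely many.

no solution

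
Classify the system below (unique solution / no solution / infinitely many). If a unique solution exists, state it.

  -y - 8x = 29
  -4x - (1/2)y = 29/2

Row-reduce:
R1 ← R1 / (-8).
R2 ← R2 + 4·R1.
Rank is 1 with 2 unknowns, leaving y free.

infinitely many solutions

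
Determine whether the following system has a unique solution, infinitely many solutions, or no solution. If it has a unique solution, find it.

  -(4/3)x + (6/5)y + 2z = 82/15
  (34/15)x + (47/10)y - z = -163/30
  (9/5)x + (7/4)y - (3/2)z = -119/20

no solution

Row-reduce:
R1 ← R1 / (-4/3).
R2 ← R2 − 34/15·R1.
R3 ← R3 − 9/5·R1.
R2 ← R2 / (337/50).
R1 ← R1 + 9/10·R2.
R3 ← R3 − 337/100·R2.
Row 3 reduces to 0 = -1/2, a contradiction. The system is inconsistent.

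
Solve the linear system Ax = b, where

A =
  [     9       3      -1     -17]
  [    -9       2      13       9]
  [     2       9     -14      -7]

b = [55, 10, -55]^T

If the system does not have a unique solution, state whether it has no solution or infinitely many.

infinitely many solutions

Row-reduce:
R1 ← R1 / (9).
R2 ← R2 + 9·R1.
R3 ← R3 − 2·R1.
R2 ← R2 / (5).
R1 ← R1 − 1/3·R2.
R3 ← R3 − 25/3·R2.
R3 ← R3 / (-304/9).
R1 ← R1 + 41/45·R3.
R2 ← R2 − 12/5·R3.
Rank is 3 with 4 unknowns, leaving x_4 free.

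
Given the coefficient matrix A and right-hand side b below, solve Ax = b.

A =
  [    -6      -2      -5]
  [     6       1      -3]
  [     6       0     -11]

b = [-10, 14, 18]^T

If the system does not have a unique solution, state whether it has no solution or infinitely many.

Row-reduce:
R1 ← R1 / (-6).
R2 ← R2 − 6·R1.
R3 ← R3 − 6·R1.
R2 ← R2 / (-1).
R1 ← R1 − 1/3·R2.
R3 ← R3 + 2·R2.
Rank is 2 with 3 unknowns, leaving x_3 free.

infinitely many solutions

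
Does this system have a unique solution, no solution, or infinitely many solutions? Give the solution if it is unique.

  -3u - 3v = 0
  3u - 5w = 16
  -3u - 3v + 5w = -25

Row-reduce the augmented matrix:
R1 ← R1 / (-3).
R2 ← R2 − 3·R1.
R3 ← R3 + 3·R1.
R2 ← R2 / (-3).
R1 ← R1 − 1·R2.
R3 ← R3 / (5).
R1 ← R1 + 5/3·R3.
R2 ← R2 − 5/3·R3.
Reading off the reduced rows gives u = -3, v = 3, w = -5.

u = -3, v = 3, w = -5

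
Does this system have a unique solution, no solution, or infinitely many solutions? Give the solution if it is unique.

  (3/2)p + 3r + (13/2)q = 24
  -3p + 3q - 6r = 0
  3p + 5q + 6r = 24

infinitely many solutions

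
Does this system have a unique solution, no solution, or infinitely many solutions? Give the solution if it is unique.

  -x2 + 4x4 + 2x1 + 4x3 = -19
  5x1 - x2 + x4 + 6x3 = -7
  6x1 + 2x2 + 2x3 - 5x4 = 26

Row-reduce:
R1 ← R1 / (2).
R2 ← R2 − 5·R1.
R3 ← R3 − 6·R1.
R2 ← R2 / (3/2).
R1 ← R1 + 1/2·R2.
R3 ← R3 − 5·R2.
R3 ← R3 / (10/3).
R1 ← R1 − 2/3·R3.
R2 ← R2 + 8/3·R3.
Rank is 3 with 4 unknowns, leaving x4 free.

infinitely many solutions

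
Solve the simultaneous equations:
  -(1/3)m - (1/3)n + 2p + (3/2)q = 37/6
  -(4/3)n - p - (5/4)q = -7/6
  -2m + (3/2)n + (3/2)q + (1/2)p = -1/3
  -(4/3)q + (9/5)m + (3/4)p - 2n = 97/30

Row-reduce the augmented matrix:
R1 ← R1 / (-1/3).
R3 ← R3 + 2·R1.
R4 ← R4 − 9/5·R1.
R2 ← R2 / (-4/3).
R1 ← R1 − 1·R2.
R3 ← R3 − 7/2·R2.
R4 ← R4 + 19/5·R2.
R3 ← R3 / (-113/8).
R1 ← R1 + 27/4·R3.
R2 ← R2 − 3/4·R3.
R4 ← R4 − 72/5·R3.
R4 ← R4 / (-17953/27120).
R1 ← R1 + 129/452·R4.
R2 ← R2 − 165/452·R4.
R3 ← R3 − 345/452·R4.
Reading off the reduced rows gives m = 1/2, n = -2, p = 4/3, q = 2.

m = 1/2, n = -2, p = 4/3, q = 2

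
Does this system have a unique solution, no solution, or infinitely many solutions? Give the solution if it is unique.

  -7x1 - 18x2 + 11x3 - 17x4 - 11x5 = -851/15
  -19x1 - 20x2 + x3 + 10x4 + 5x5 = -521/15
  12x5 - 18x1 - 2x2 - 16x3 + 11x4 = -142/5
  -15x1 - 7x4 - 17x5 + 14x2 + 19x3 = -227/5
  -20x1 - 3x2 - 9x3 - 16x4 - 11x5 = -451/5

x1 = 13/5, x2 = 1/3, x3 = 1/3, x4 = 2, x5 = 1/5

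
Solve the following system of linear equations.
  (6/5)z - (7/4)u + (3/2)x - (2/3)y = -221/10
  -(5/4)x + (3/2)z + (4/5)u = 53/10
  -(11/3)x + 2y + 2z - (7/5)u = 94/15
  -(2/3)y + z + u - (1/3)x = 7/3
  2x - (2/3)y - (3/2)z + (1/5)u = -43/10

Row-reduce the augmented matrix:
R1 ← R1 / (3/2).
R2 ← R2 + 5/4·R1.
R3 ← R3 + 11/3·R1.
R4 ← R4 + 1/3·R1.
R5 ← R5 − 2·R1.
R2 ← R2 / (-5/9).
R1 ← R1 + 4/9·R2.
R3 ← R3 − 10/27·R2.
R4 ← R4 + 22/27·R2.
R5 ← R5 − 2/9·R2.
R3 ← R3 / (33/5).
R1 ← R1 + 6/5·R3.
R2 ← R2 + 9/2·R3.
R4 ← R4 + 12/5·R3.
R5 ← R5 + 21/10·R3.
R4 ← R4 / (-2137/3300).
R1 ← R1 + 2891/1650·R4.
R2 ← R2 + 821/275·R4.
R3 ← R3 + 367/396·R4.
R5 ← R5 − 2137/6600·R4.
R5 reduces to 0 = 0, so the extra equation is consistent.
Reading off the reduced rows gives x = -4, y = 3, z = -3, u = 6.

x = -4, y = 3, z = -3, u = 6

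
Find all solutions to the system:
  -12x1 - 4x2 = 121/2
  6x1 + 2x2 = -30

no solution

Row-reduce:
R1 ← R1 / (-12).
R2 ← R2 − 6·R1.
Row 2 reduces to 0 = 1/4, a contradiction. The system is inconsistent.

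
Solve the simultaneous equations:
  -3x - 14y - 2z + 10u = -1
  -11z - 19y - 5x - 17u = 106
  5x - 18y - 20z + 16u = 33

Row-reduce:
R1 ← R1 / (-3).
R2 ← R2 + 5·R1.
R3 ← R3 − 5·R1.
R2 ← R2 / (13/3).
R1 ← R1 − 14/3·R2.
R3 ← R3 + 124/3·R2.
R3 ← R3 / (-1254/13).
R1 ← R1 − 116/13·R3.
R2 ← R2 + 23/13·R3.
Rank is 3 with 4 unknowns, leaving u free.

infinitely many solutions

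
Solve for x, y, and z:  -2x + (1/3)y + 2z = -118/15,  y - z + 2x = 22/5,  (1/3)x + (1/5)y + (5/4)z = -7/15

Row-reduce the augmented matrix:
R1 ← R1 / (-2).
R2 ← R2 − 2·R1.
R3 ← R3 − 1/3·R1.
R2 ← R2 / (4/3).
R1 ← R1 + 1/6·R2.
R3 ← R3 − 23/90·R2.
R3 ← R3 / (167/120).
R1 ← R1 + 7/8·R3.
R2 ← R2 − 3/4·R3.
Reading off the reduced rows gives x = 14/5, y = -2, z = -4/5.

x = 14/5, y = -2, z = -4/5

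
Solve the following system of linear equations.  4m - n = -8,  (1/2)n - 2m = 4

Row-reduce:
R1 ← R1 / (4).
R2 ← R2 + 2·R1.
Rank is 1 with 2 unknowns, leaving n free.

infinitely many solutions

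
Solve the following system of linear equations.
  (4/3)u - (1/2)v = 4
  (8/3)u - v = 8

infinitely many solutions

Row-reduce:
R1 ← R1 / (4/3).
R2 ← R2 − 8/3·R1.
Rank is 1 with 2 unknowns, leaving v free.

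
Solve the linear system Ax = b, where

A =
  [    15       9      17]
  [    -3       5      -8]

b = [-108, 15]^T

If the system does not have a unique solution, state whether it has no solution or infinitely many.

Row-reduce:
R1 ← R1 / (15).
R2 ← R2 + 3·R1.
R2 ← R2 / (34/5).
R1 ← R1 − 3/5·R2.
Rank is 2 with 3 unknowns, leaving x_3 free.

infinitely many solutions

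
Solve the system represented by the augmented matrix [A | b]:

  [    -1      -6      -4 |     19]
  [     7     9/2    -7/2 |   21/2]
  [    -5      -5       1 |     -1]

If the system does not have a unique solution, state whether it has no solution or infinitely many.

no solution

Row-reduce:
R1 ← R1 / (-1).
R2 ← R2 − 7·R1.
R3 ← R3 + 5·R1.
R2 ← R2 / (-75/2).
R1 ← R1 − 6·R2.
R3 ← R3 − 25·R2.
Row 3 reduces to 0 = -1/3, a contradiction. The system is inconsistent.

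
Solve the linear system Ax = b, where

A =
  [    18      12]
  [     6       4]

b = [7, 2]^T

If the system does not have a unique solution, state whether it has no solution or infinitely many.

no solution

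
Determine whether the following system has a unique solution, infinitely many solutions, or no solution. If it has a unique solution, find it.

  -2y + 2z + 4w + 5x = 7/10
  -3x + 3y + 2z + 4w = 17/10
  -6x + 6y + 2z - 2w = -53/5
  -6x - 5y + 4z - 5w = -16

x = -1/2, y = -3/5, z = -3, w = 2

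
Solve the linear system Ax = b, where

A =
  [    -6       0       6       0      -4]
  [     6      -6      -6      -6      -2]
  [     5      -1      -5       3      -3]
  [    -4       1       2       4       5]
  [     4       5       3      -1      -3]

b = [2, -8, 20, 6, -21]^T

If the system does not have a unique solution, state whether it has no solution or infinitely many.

x_1 = -3, x_2 = 0, x_3 = -4, x_4 = 3, x_5 = -2

Row-reduce the augmented matrix:
R1 ← R1 / (-6).
R2 ← R2 − 6·R1.
R3 ← R3 − 5·R1.
R4 ← R4 + 4·R1.
R5 ← R5 − 4·R1.
R2 ← R2 / (-6).
R3 ← R3 + 1·R2.
R4 ← R4 − 1·R2.
R5 ← R5 − 5·R2.
Swap R3 and R4.
R3 ← R3 / (-2).
R1 ← R1 + 1·R3.
R5 ← R5 − 7·R3.
R4 ← R4 / (4).
R1 ← R1 + 3/2·R4.
R2 ← R2 − 1·R4.
R3 ← R3 + 3/2·R4.
R5 ← R5 − 9/2·R4.
R5 ← R5 / (56/3).
R1 ← R1 + 14/3·R5.
R2 ← R2 − 7/3·R5.
R3 ← R3 + 16/3·R5.
R4 ← R4 + 4/3·R5.
Reading off the reduced rows gives x_1 = -3, x_2 = 0, x_3 = -4, x_4 = 3, x_5 = -2.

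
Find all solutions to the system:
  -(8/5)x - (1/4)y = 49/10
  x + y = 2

From equation 2: x = 2 − y.
Substitute into equation 1 and solve: y = 6.
Then x = -4.

x = -4, y = 6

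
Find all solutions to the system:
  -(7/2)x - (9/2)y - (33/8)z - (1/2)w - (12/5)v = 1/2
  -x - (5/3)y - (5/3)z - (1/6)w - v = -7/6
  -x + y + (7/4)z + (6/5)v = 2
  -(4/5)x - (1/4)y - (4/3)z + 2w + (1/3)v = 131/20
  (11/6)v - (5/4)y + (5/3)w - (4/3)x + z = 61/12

Row-reduce:
R1 ← R1 / (-7/2).
R2 ← R2 + 1·R1.
R3 ← R3 + 1·R1.
R4 ← R4 + 4/5·R1.
R5 ← R5 + 4/3·R1.
R2 ← R2 / (-8/21).
R1 ← R1 − 9/7·R2.
R3 ← R3 − 16/7·R2.
R4 ← R4 − 109/140·R2.
R5 ← R5 − 13/28·R2.
Swap R3 and R4.
R3 ← R3 / (-533/384).
R1 ← R1 + 15/32·R3.
R2 ← R2 − 41/32·R3.
R5 ← R5 − 253/128·R3.
Swap R4 and R5.
R4 ← R4 / (12711/2665).
R1 ← R1 + 677/1066·R4.
R2 ← R2 − 128/65·R4.
R3 ← R3 + 3966/2665·R4.
Row 5 reduces to 0 = -6, a contradiction. The system is inconsistent.

no solution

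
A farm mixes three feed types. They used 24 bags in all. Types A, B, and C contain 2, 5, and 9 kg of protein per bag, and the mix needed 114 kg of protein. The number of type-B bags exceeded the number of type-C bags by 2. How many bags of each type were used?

Let a = type-A bags, b = type-B bags, c = type-C bags.
  b + a + c = 24
  2a + 5b + 9c = 114
  b - c = 2
Row-reduce the augmented matrix:
R2 ← R2 − 2·R1.
R2 ← R2 / (3).
R1 ← R1 − 1·R2.
R3 ← R3 − 1·R2.
R3 ← R3 / (-10/3).
R1 ← R1 + 4/3·R3.
R2 ← R2 − 7/3·R3.
Reading off the reduced rows gives a = 10, b = 8, c = 6.

type-A bags: 10, type-B bags: 8, type-C bags: 6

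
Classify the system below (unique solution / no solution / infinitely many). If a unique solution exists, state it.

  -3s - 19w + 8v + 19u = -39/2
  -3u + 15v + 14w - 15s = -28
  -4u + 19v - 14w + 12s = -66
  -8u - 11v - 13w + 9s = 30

u = -1/2, v = -3, w = -1/2, s = -3/2

Row-reduce the augmented matrix:
R1 ← R1 / (19).
R2 ← R2 + 3·R1.
R3 ← R3 + 4·R1.
R4 ← R4 + 8·R1.
R2 ← R2 / (309/19).
R1 ← R1 − 8/19·R2.
R3 ← R3 − 393/19·R2.
R4 ← R4 + 145/19·R2.
R3 ← R3 / (-3295/103).
R1 ← R1 + 397/309·R3.
R2 ← R2 − 209/309·R3.
R4 ← R4 + 4894/309·R3.
R4 ← R4 / (-49083/3295).
R1 ← R1 + 3309/3295·R4.
R2 ← R2 + 972/3295·R4.
R3 ← R3 + 3198/3295·R4.
Reading off the reduced rows gives u = -1/2, v = -3, w = -1/2, s = -3/2.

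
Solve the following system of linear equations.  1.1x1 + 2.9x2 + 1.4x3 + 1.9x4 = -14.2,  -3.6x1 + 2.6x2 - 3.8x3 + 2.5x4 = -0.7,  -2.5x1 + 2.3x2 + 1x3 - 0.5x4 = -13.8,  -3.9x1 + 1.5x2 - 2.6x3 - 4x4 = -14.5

Row-reduce the augmented matrix:
R1 ← R1 / (11/10).
R2 ← R2 + 18/5·R1.
R3 ← R3 + 5/2·R1.
R4 ← R4 + 39/10·R1.
R2 ← R2 / (133/11).
R1 ← R1 − 29/11·R2.
R3 ← R3 − 489/55·R2.
R4 ← R4 − 648/55·R2.
R3 ← R3 / (11993/3325).
R1 ← R1 − 733/665·R3.
R2 ← R2 − 43/665·R3.
R4 ← R4 − 5326/3325·R3.
R4 ← R4 / (-552587/119930).
R1 ← R1 − 7419/11993·R4.
R2 ← R2 − 9205/11993·R4.
R3 ← R3 + 17241/23986·R4.
Reading off the reduced rows gives x1 = -1, x2 = -6, x3 = -1, x4 = 3.

x1 = -1, x2 = -6, x3 = -1, x4 = 3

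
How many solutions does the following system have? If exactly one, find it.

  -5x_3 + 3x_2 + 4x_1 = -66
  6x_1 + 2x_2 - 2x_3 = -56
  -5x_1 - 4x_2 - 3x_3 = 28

x_1 = -6, x_2 = -4, x_3 = 6

Row-reduce the augmented matrix:
R1 ← R1 / (4).
R2 ← R2 − 6·R1.
R3 ← R3 + 5·R1.
R2 ← R2 / (-5/2).
R1 ← R1 − 3/4·R2.
R3 ← R3 + 1/4·R2.
R3 ← R3 / (-49/5).
R1 ← R1 − 2/5·R3.
R2 ← R2 + 11/5·R3.
Reading off the reduced rows gives x_1 = -6, x_2 = -4, x_3 = 6.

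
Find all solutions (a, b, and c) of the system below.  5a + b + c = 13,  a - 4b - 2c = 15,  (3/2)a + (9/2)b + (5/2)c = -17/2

infinitely many solutions

Row-reduce:
R1 ← R1 / (5).
R2 ← R2 − 1·R1.
R3 ← R3 − 3/2·R1.
R2 ← R2 / (-21/5).
R1 ← R1 − 1/5·R2.
R3 ← R3 − 21/5·R2.
Rank is 2 with 3 unknowns, leaving c free.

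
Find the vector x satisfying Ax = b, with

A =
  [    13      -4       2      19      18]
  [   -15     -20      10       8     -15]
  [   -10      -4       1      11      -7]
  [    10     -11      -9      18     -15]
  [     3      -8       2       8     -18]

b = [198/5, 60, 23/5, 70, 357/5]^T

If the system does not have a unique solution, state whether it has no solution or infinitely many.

Row-reduce the augmented matrix:
R1 ← R1 / (13).
R2 ← R2 + 15·R1.
R3 ← R3 + 10·R1.
R4 ← R4 − 10·R1.
R5 ← R5 − 3·R1.
R2 ← R2 / (-320/13).
R1 ← R1 + 4/13·R2.
R3 ← R3 + 92/13·R2.
R4 ← R4 + 103/13·R2.
R5 ← R5 + 92/13·R2.
R3 ← R3 / (-1).
R2 ← R2 + 1/2·R3.
R4 ← R4 + 29/2·R3.
R5 ← R5 + 2·R3.
R4 ← R4 / (-80937/320).
R1 ← R1 − 87/80·R4.
R2 ← R2 + 3111/320·R4.
R3 ← R3 + 1361/80·R4.
R5 ← R5 + 3121/80·R4.
R5 ← R5 / (-1444705/80937).
R1 ← R1 − 23123/26979·R5.
R2 ← R2 − 1973/1587·R5.
R3 ← R3 − 156778/80937·R5.
R4 ← R4 − 33895/80937·R5.
Reading off the reduced rows gives x_1 = 3, x_2 = -2, x_3 = 3, x_4 = 1, x_5 = -9/5.

x_1 = 3, x_2 = -2, x_3 = 3, x_4 = 1, x_5 = -9/5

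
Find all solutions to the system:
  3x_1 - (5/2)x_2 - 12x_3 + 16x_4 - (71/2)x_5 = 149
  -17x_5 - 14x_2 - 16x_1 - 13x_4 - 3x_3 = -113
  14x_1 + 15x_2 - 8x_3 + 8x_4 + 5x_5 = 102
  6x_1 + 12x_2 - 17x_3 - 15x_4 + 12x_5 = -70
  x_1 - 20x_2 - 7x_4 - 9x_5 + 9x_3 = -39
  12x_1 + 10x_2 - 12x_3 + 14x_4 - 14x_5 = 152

Row-reduce:
R1 ← R1 / (3).
R2 ← R2 + 16·R1.
R3 ← R3 − 14·R1.
R4 ← R4 − 6·R1.
R5 ← R5 − 1·R1.
R6 ← R6 − 12·R1.
R2 ← R2 / (-82/3).
R1 ← R1 + 5/6·R2.
R3 ← R3 − 80/3·R2.
R4 ← R4 − 17·R2.
R5 ← R5 + 115/6·R2.
R6 ← R6 − 20·R2.
R3 ← R3 / (-712/41).
R1 ← R1 + 321/164·R3.
R2 ← R2 − 201/82·R3.
R4 ← R4 + 2843/82·R3.
R5 ← R5 − 9837/164·R3.
R6 ← R6 + 534/41·R3.
R4 ← R4 / (-1745/178).
R1 ← R1 − 957/356·R4.
R2 ← R2 + 373/178·R4.
R3 ← R3 + 20/89·R4.
R5 ← R5 + 17649/356·R4.
R5 ← R5 / (-133849/3490).
R1 ← R1 − 7857/3490·R5.
R2 ← R2 + 278/1745·R5.
R3 ← R3 − 489/349·R5.
R4 ← R4 + 2818/1745·R5.
Row 6 reduces to 0 = 1, a contradiction. The system is inconsistent.

no solution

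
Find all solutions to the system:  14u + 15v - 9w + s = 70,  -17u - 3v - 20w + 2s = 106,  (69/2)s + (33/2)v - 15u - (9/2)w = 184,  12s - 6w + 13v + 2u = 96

Row-reduce:
R1 ← R1 / (14).
R2 ← R2 + 17·R1.
R3 ← R3 + 15·R1.
R4 ← R4 − 2·R1.
R2 ← R2 / (213/14).
R1 ← R1 − 15/14·R2.
R3 ← R3 − 228/7·R2.
R4 ← R4 − 76/7·R2.
R3 ← R3 / (3697/71).
R1 ← R1 − 109/71·R3.
R2 ← R2 + 433/213·R3.
R4 ← R4 − 3697/213·R3.
Row 4 reduces to 0 = -1/3, a contradiction. The system is inconsistent.

no solution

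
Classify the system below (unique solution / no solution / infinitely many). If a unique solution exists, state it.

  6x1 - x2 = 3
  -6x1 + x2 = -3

Row-reduce:
R1 ← R1 / (6).
R2 ← R2 + 6·R1.
Rank is 1 with 2 unknowns, leaving x2 free.

infinitely many solutions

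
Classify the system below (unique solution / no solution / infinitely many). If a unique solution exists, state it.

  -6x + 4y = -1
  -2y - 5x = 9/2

x = -1/2, y = -1

Row-reduce the augmented matrix:
R1 ← R1 / (-6).
R2 ← R2 + 5·R1.
R2 ← R2 / (-16/3).
R1 ← R1 + 2/3·R2.
Reading off the reduced rows gives x = -1/2, y = -1.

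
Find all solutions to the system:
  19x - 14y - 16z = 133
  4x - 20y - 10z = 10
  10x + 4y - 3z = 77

x = 5, y = 3, z = -5

Row-reduce the augmented matrix:
R1 ← R1 / (19).
R2 ← R2 − 4·R1.
R3 ← R3 − 10·R1.
R2 ← R2 / (-324/19).
R1 ← R1 + 14/19·R2.
R3 ← R3 − 216/19·R2.
R1 ← R1 + 5/9·R3.
R2 ← R2 − 7/18·R3.
Reading off the reduced rows gives x = 5, y = 3, z = -5.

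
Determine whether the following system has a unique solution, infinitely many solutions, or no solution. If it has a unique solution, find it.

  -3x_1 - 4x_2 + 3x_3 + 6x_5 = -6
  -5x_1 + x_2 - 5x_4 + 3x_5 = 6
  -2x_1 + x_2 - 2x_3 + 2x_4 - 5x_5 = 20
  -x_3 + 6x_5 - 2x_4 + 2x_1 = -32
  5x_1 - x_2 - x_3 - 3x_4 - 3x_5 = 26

x_1 = -2, x_2 = -6, x_3 = 0, x_4 = -4, x_5 = -6

Row-reduce the augmented matrix:
R1 ← R1 / (-3).
R2 ← R2 + 5·R1.
R3 ← R3 + 2·R1.
R4 ← R4 − 2·R1.
R5 ← R5 − 5·R1.
R2 ← R2 / (23/3).
R1 ← R1 − 4/3·R2.
R3 ← R3 − 11/3·R2.
R4 ← R4 + 8/3·R2.
R5 ← R5 + 23/3·R2.
R3 ← R3 / (-37/23).
R1 ← R1 + 3/23·R3.
R2 ← R2 + 15/23·R3.
R4 ← R4 + 17/23·R3.
R5 ← R5 + 1·R3.
R4 ← R4 / (-213/37).
R1 ← R1 − 19/37·R4.
R2 ← R2 + 90/37·R4.
R3 ← R3 + 101/37·R4.
R5 ← R5 + 397/37·R4.
R5 ← R5 / (-3286/213).
R1 ← R1 − 124/213·R5.
R2 ← R2 + 207/71·R5.
R3 ← R3 + 278/213·R5.
R4 ← R4 + 376/213·R5.
Reading off the reduced rows gives x_1 = -2, x_2 = -6, x_3 = 0, x_4 = -4, x_5 = -6.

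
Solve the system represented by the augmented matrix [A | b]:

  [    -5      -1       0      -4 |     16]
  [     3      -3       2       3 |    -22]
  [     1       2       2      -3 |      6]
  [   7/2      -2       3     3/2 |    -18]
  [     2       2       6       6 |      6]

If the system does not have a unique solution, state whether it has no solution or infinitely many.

no solution

Row-reduce:
R1 ← R1 / (-5).
R2 ← R2 − 3·R1.
R3 ← R3 − 1·R1.
R4 ← R4 − 7/2·R1.
R5 ← R5 − 2·R1.
R2 ← R2 / (-18/5).
R1 ← R1 − 1/5·R2.
R3 ← R3 − 9/5·R2.
R4 ← R4 + 27/10·R2.
R5 ← R5 − 8/5·R2.
R3 ← R3 / (3).
R1 ← R1 − 1/9·R3.
R2 ← R2 + 5/9·R3.
R4 ← R4 − 3/2·R3.
R5 ← R5 − 62/9·R3.
Swap R4 and R5.
R4 ← R4 / (343/27).
R1 ← R1 − 26/27·R4.
R2 ← R2 + 22/27·R4.
R3 ← R3 + 7/6·R4.
Row 5 reduces to 0 = 1, a contradiction. The system is inconsistent.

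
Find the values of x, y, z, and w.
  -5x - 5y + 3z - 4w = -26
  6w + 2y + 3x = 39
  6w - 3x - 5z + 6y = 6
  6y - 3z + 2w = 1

Row-reduce the augmented matrix:
R1 ← R1 / (-5).
R2 ← R2 − 3·R1.
R3 ← R3 + 3·R1.
R2 ← R2 / (-1).
R1 ← R1 − 1·R2.
R3 ← R3 − 9·R2.
R4 ← R4 − 6·R2.
R3 ← R3 / (47/5).
R1 ← R1 − 6/5·R3.
R2 ← R2 + 9/5·R3.
R4 ← R4 − 39/5·R3.
R4 ← R4 / (-482/47).
R1 ← R1 + 38/47·R4.
R2 ← R2 − 198/47·R4.
R3 ← R3 − 204/47·R4.
Reading off the reduced rows gives x = 3, y = 0, z = 3, w = 5.

x = 3, y = 0, z = 3, w = 5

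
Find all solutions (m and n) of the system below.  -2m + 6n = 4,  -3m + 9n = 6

Row-reduce:
R1 ← R1 / (-2).
R2 ← R2 + 3·R1.
Rank is 1 with 2 unknowns, leaving n free.

infinitely many solutions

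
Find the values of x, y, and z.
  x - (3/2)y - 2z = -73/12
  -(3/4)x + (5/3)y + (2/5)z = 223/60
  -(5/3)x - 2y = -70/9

Row-reduce the augmented matrix:
R2 ← R2 + 3/4·R1.
R3 ← R3 + 5/3·R1.
R2 ← R2 / (13/24).
R1 ← R1 + 3/2·R2.
R3 ← R3 + 9/2·R2.
R3 ← R3 / (-2432/195).
R1 ← R1 + 328/65·R3.
R2 ← R2 + 132/65·R3.
Reading off the reduced rows gives x = 5/3, y = 5/2, z = 2.

x = 5/3, y = 5/2, z = 2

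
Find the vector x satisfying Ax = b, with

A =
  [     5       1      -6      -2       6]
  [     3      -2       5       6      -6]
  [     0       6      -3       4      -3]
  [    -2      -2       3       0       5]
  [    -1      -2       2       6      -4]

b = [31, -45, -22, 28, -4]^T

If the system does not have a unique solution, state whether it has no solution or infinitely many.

x_1 = -4, x_2 = -5, x_3 = -5, x_4 = 2, x_5 = 5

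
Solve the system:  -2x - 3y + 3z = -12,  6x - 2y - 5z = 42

Row-reduce:
R1 ← R1 / (-2).
R2 ← R2 − 6·R1.
R2 ← R2 / (-11).
R1 ← R1 − 3/2·R2.
Rank is 2 with 3 unknowns, leaving z free.

infinitely many solutions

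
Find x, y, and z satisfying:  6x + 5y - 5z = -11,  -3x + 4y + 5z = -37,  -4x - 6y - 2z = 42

x = -1, y = -5, z = -4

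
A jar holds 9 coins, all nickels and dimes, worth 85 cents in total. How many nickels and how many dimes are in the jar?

Let n = nickels, d = dimes.
  n + d = 9
  5n + 10d = 85
Row-reduce the augmented matrix:
R2 ← R2 − 5·R1.
R2 ← R2 / (5).
R1 ← R1 − 1·R2.
Reading off the reduced rows gives n = 1, d = 8.

nickels: 1, dimes: 8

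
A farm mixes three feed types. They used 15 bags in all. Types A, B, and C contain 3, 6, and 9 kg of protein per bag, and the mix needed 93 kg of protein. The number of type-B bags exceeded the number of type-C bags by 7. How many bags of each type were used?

type-A bags: 2, type-B bags: 10, type-C bags: 3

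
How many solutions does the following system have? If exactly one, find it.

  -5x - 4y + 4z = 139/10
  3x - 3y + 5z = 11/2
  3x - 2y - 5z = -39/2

x = -3/2, y = 1, z = 13/5

Row-reduce the augmented matrix:
R1 ← R1 / (-5).
R2 ← R2 − 3·R1.
R3 ← R3 − 3·R1.
R2 ← R2 / (-27/5).
R1 ← R1 − 4/5·R2.
R3 ← R3 + 22/5·R2.
R3 ← R3 / (-233/27).
R1 ← R1 − 8/27·R3.
R2 ← R2 + 37/27·R3.
Reading off the reduced rows gives x = -3/2, y = 1, z = 13/5.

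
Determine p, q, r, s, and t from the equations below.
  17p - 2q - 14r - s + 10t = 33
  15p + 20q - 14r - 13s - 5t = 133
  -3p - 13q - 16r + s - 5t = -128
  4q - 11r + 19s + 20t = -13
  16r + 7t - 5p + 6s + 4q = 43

p = 5, q = 5, r = 3, s = 0, t = 0

Row-reduce the augmented matrix:
R1 ← R1 / (17).
R2 ← R2 − 15·R1.
R3 ← R3 + 3·R1.
R5 ← R5 + 5·R1.
R2 ← R2 / (370/17).
R1 ← R1 + 2/17·R2.
R3 ← R3 + 227/17·R2.
R4 ← R4 − 4·R2.
R5 ← R5 − 58/17·R2.
R3 ← R3 / (-3604/185).
R1 ← R1 + 154/185·R3.
R2 ← R2 + 14/185·R3.
R4 ← R4 + 1979/185·R3.
R5 ← R5 − 2246/185·R3.
R4 ← R4 / (89585/3604).
R1 ← R1 − 285/1802·R4.
R2 ← R2 + 957/1802·R4.
R3 ← R3 − 1223/3604·R4.
R5 ← R5 − 6281/1802·R4.
R5 ← R5 / (26651/35834).
R1 ← R1 − 1565/1886·R5.
R2 ← R2 − 527/17917·R5.
R3 ← R3 − 7377/35834·R5.
R4 ← R4 − 41769/35834·R5.
Reading off the reduced rows gives p = 5, q = 5, r = 3, s = 0, t = 0.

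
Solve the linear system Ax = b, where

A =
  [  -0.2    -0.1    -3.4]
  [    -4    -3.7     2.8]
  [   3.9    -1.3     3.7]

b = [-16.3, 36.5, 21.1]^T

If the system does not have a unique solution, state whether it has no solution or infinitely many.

x_1 = -1, x_2 = -5, x_3 = 5

Row-reduce the augmented matrix:
R1 ← R1 / (-1/5).
R2 ← R2 + 4·R1.
R3 ← R3 − 39/10·R1.
R2 ← R2 / (-17/10).
R1 ← R1 − 1/2·R2.
R3 ← R3 + 13/4·R2.
R3 ← R3 / (-16826/85).
R1 ← R1 − 643/17·R3.
R2 ← R2 + 708/17·R3.
Reading off the reduced rows gives x_1 = -1, x_2 = -5, x_3 = 5.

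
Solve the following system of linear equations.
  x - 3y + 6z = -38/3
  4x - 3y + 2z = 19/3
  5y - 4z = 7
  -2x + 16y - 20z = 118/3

x = 7/3, y = -1, z = -3

Row-reduce the augmented matrix:
R2 ← R2 − 4·R1.
R4 ← R4 + 2·R1.
R2 ← R2 / (9).
R1 ← R1 + 3·R2.
R3 ← R3 − 5·R2.
R4 ← R4 − 10·R2.
R3 ← R3 / (74/9).
R1 ← R1 + 4/3·R3.
R2 ← R2 + 22/9·R3.
R4 ← R4 − 148/9·R3.
R4 reduces to 0 = 0, so the extra equation is consistent.
Reading off the reduced rows gives x = 7/3, y = -1, z = -3.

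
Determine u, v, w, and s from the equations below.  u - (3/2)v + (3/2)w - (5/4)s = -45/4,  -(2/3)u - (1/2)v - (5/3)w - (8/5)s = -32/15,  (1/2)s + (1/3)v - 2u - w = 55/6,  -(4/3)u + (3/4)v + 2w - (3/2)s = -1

Row-reduce the augmented matrix:
R2 ← R2 + 2/3·R1.
R3 ← R3 + 2·R1.
R4 ← R4 + 4/3·R1.
R2 ← R2 / (-3/2).
R1 ← R1 + 3/2·R2.
R3 ← R3 + 8/3·R2.
R4 ← R4 + 5/4·R2.
R3 ← R3 / (86/27).
R1 ← R1 − 13/6·R3.
R2 ← R2 − 4/9·R3.
R4 ← R4 − 41/9·R3.
R4 ← R4 / (-11521/2580).
R1 ← R1 + 343/860·R4.
R2 ← R2 − 279/215·R4.
R3 ← R3 − 157/215·R4.
Reading off the reduced rows gives u = -3, v = 2, w = -1, s = 3.

u = -3, v = 2, w = -1, s = 3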